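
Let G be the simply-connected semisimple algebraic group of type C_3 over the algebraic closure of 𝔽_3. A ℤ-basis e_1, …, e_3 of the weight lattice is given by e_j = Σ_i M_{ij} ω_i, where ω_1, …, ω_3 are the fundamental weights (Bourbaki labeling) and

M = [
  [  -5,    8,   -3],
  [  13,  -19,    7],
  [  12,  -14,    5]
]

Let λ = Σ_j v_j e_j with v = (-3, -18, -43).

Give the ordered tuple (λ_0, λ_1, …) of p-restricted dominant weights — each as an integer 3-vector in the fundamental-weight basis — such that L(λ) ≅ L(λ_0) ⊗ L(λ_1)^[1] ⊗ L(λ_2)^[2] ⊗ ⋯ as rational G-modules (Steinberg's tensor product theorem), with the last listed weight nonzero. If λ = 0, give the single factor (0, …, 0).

((0, 2, 1),)

Change of basis e → ω: c = M·v where v = (-3, -18, -43):
  c_1 = (-5)·(-3) + (8)·(-18) + (-3)·(-43) = 0
  c_2 = (13)·(-3) + (-19)·(-18) + (7)·(-43) = 2
  c_3 = (12)·(-3) + (-14)·(-18) + (5)·(-43) = 1
p = 3; digits c_i = Σ_j d_{ij}·3^j, 0 ≤ d_{ij} < 3:
  c_1 = 0
  c_2 = 2 = 2·3^0
  c_3 = 1 = 1·3^0
p-restricted factor λ_0 = (0, 2, 1)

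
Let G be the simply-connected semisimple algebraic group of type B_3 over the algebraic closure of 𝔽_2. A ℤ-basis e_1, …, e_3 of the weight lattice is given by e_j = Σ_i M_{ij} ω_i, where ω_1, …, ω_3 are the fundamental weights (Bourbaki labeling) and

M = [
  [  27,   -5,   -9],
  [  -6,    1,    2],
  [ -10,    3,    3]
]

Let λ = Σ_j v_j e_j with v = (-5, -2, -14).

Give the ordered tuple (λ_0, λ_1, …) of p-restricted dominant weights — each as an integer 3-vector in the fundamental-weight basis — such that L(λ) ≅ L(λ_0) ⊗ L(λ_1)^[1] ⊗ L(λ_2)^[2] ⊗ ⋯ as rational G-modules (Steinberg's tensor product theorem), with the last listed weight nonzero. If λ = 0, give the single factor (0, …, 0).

Compute c_i = Σ_j M_{ij} v_j with v = (-5, -2, -14):
  c_1 = (27)·(-5) + (-5)·(-2) + (-9)·(-14) = 1
  c_2 = (-6)·(-5) + (1)·(-2) + (2)·(-14) = 0
  c_3 = (-10)·(-5) + (3)·(-2) + (3)·(-14) = 2
Writing each c_i in base p = 2:
  c_1 = 1 = 1·2^0
  c_2 = 0
  c_3 = 2 = 0·2^0 + 1·2^1
Factor λ_0 = (1, 0, 0)
Factor λ_1 = (0, 0, 1)

((1, 0, 0), (0, 0, 1))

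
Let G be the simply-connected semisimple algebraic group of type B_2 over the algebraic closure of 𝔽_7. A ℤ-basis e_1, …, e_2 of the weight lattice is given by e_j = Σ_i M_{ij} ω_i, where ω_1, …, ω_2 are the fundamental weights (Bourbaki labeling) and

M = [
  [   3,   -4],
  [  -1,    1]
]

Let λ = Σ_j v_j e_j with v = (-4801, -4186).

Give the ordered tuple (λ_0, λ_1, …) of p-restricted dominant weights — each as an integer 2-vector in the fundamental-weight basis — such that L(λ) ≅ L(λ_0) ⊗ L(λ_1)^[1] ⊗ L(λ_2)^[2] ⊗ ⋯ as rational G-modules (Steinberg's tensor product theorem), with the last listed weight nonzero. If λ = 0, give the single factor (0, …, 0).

Converting to the ω-basis (c_i = row i of M dotted with v = (-4801, -4186)):
  c_1 = (3)·(-4801) + (-4)·(-4186) = 2341
  c_2 = (-1)·(-4801) + (1)·(-4186) = 615
Base-7 expansion of each c_i:
  c_1 = 2341 = 3·7^0 + 5·7^1 + 5·7^2 + 6·7^3
  c_2 = 615 = 6·7^0 + 3·7^1 + 5·7^2 + 1·7^3
λ_0 = (3, 6)
λ_1 = (5, 3)
λ_2 = (5, 5)
λ_3 = (6, 1)

((3, 6), (5, 3), (5, 5), (6, 1))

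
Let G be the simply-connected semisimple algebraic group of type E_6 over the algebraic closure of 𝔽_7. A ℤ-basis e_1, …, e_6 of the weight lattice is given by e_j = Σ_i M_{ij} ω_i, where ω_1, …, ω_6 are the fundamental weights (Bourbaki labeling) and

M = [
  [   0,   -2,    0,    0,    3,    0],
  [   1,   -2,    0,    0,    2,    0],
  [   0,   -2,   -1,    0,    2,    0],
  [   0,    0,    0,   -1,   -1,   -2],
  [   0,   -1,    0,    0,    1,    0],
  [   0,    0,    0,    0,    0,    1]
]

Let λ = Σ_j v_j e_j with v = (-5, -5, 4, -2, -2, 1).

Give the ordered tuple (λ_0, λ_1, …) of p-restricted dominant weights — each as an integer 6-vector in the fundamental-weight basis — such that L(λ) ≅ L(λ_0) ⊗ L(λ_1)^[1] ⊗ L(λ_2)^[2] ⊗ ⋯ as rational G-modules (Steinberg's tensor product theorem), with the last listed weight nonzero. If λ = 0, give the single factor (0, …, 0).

Change of basis e → ω: c = M·v where v = (-5, -5, 4, -2, -2, 1):
  c_1 = (0)·(-5) + (-2)·(-5) + (0)·(4) + (0)·(-2) + (3)·(-2) + (0)·(1) = 4
  c_2 = (1)·(-5) + (-2)·(-5) + (0)·(4) + (0)·(-2) + (2)·(-2) + (0)·(1) = 1
  c_3 = (0)·(-5) + (-2)·(-5) + (-1)·(4) + (0)·(-2) + (2)·(-2) + (0)·(1) = 2
  c_4 = (0)·(-5) + (0)·(-5) + (0)·(4) + (-1)·(-2) + (-1)·(-2) + (-2)·(1) = 2
  c_5 = (0)·(-5) + (-1)·(-5) + (0)·(4) + (0)·(-2) + (1)·(-2) + (0)·(1) = 3
  c_6 = (0)·(-5) + (0)·(-5) + (0)·(4) + (0)·(-2) + (0)·(-2) + (1)·(1) = 1
Expand coordinatewise in base 7:
  c_1 = 4 = 4·7^0
  c_2 = 1 = 1·7^0
  c_3 = 2 = 2·7^0
  c_4 = 2 = 2·7^0
  c_5 = 3 = 3·7^0
  c_6 = 1 = 1·7^0
Factor λ_0 = (4, 1, 2, 2, 3, 1)

((4, 1, 2, 2, 3, 1),)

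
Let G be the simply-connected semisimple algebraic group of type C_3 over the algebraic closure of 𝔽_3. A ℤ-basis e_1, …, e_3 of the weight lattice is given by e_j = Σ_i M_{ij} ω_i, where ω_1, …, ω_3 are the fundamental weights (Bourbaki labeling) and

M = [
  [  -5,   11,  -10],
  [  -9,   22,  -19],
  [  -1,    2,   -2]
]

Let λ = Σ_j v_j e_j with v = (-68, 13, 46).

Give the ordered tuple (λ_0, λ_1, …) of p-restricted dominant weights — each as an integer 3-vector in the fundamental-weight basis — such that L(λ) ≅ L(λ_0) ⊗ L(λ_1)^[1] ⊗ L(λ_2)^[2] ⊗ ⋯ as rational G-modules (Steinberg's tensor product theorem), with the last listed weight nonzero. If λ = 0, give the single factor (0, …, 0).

In the fundamental-weight basis, λ has coordinates c = M·v (v = (-68, 13, 46)):
  c_1 = (-5)·(-68) + (11)·(13) + (-10)·(46) = 23
  c_2 = (-9)·(-68) + (22)·(13) + (-19)·(46) = 24
  c_3 = (-1)·(-68) + (2)·(13) + (-2)·(46) = 2
Base-3 expansion of each c_i:
  c_1 = 23 = 2·3^0 + 1·3^1 + 2·3^2
  c_2 = 24 = 0·3^0 + 2·3^1 + 2·3^2
  c_3 = 2 = 2·3^0
Factor λ_0 = (2, 0, 2)
Factor λ_1 = (1, 2, 0)
Factor λ_2 = (2, 2, 0)

((2, 0, 2), (1, 2, 0), (2, 2, 0))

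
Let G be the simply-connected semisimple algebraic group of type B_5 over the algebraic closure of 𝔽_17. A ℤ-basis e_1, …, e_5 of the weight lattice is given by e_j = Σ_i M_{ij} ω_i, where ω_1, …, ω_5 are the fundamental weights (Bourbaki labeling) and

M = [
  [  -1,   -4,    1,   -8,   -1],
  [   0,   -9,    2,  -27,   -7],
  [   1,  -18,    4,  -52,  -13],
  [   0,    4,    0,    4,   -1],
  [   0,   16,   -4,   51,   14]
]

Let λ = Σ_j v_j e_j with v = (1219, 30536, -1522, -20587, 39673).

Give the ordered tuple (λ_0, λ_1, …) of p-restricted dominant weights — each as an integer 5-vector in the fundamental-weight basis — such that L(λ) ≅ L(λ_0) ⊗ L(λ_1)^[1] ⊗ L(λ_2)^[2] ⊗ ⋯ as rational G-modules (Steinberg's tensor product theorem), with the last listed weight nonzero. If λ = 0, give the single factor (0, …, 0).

((2, 15, 3, 4, 13), (8, 15, 15, 7, 8))

ω-coordinates c = M·v, v = (1219, 30536, -1522, -20587, 39673):
  c_1 = -1*1219 + -4*30536 + 1*-1522 + -8*-20587 + -1*39673 = 138
  c_2 = 0*1219 + -9*30536 + 2*-1522 + -27*-20587 + -7*39673 = 270
  c_3 = 1*1219 + -18*30536 + 4*-1522 + -52*-20587 + -13*39673 = 258
  c_4 = 0*1219 + 4*30536 + 0*-1522 + 4*-20587 + -1*39673 = 123
  c_5 = 0*1219 + 16*30536 + -4*-1522 + 51*-20587 + 14*39673 = 149
p = 17; digits c_i = Σ_j d_{ij}·17^j, 0 ≤ d_{ij} < 17:
  c_1 = 138 = 2·17^0 + 8·17^1
  c_2 = 270 = 15·17^0 + 15·17^1
  c_3 = 258 = 3·17^0 + 15·17^1
  c_4 = 123 = 4·17^0 + 7·17^1
  c_5 = 149 = 13·17^0 + 8·17^1
Factor λ_0 = (2, 15, 3, 4, 13)
Factor λ_1 = (8, 15, 15, 7, 8)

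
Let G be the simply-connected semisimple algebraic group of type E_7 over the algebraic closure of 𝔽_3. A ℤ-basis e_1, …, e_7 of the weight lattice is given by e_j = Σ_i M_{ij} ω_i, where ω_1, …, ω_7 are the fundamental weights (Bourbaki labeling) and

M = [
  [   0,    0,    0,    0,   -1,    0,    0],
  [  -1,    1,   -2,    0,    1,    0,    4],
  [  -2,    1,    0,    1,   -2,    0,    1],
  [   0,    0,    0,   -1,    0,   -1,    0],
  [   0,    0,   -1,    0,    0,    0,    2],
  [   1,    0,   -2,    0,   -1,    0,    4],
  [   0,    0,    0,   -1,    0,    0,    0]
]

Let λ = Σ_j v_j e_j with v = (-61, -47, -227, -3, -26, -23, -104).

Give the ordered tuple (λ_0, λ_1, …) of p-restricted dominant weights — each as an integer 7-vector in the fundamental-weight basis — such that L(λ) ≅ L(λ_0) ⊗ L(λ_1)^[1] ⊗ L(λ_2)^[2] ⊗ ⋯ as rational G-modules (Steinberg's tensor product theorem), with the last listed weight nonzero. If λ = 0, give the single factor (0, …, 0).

((2, 2, 2, 2, 1, 0, 0), (2, 2, 0, 2, 0, 1, 1), (2, 2, 2, 2, 2, 0, 0))

In the fundamental-weight basis, λ has coordinates c = M·v (v = (-61, -47, -227, -3, -26, -23, -104)):
  c_1 = (0)·(-61) + (0)·(-47) + (0)·(-227) + (0)·(-3) + (-1)·(-26) + (0)·(-23) + (0)·(-104) = 26
  c_2 = (-1)·(-61) + (1)·(-47) + (-2)·(-227) + (0)·(-3) + (1)·(-26) + (0)·(-23) + (4)·(-104) = 26
  c_3 = (-2)·(-61) + (1)·(-47) + (0)·(-227) + (1)·(-3) + (-2)·(-26) + (0)·(-23) + (1)·(-104) = 20
  c_4 = (0)·(-61) + (0)·(-47) + (0)·(-227) + (-1)·(-3) + (0)·(-26) + (-1)·(-23) + (0)·(-104) = 26
  c_5 = (0)·(-61) + (0)·(-47) + (-1)·(-227) + (0)·(-3) + (0)·(-26) + (0)·(-23) + (2)·(-104) = 19
  c_6 = (1)·(-61) + (0)·(-47) + (-2)·(-227) + (0)·(-3) + (-1)·(-26) + (0)·(-23) + (4)·(-104) = 3
  c_7 = (0)·(-61) + (0)·(-47) + (0)·(-227) + (-1)·(-3) + (0)·(-26) + (0)·(-23) + (0)·(-104) = 3
Base-3 expansion of each c_i:
  c_1 = 26 = 2·3^0 + 2·3^1 + 2·3^2
  c_2 = 26 = 2·3^0 + 2·3^1 + 2·3^2
  c_3 = 20 = 2·3^0 + 0·3^1 + 2·3^2
  c_4 = 26 = 2·3^0 + 2·3^1 + 2·3^2
  c_5 = 19 = 1·3^0 + 0·3^1 + 2·3^2
  c_6 = 3 = 0·3^0 + 1·3^1
  c_7 = 3 = 0·3^0 + 1·3^1
p-restricted factor λ_0 = (2, 2, 2, 2, 1, 0, 0)
p-restricted factor λ_1 = (2, 2, 0, 2, 0, 1, 1)
p-restricted factor λ_2 = (2, 2, 2, 2, 2, 0, 0)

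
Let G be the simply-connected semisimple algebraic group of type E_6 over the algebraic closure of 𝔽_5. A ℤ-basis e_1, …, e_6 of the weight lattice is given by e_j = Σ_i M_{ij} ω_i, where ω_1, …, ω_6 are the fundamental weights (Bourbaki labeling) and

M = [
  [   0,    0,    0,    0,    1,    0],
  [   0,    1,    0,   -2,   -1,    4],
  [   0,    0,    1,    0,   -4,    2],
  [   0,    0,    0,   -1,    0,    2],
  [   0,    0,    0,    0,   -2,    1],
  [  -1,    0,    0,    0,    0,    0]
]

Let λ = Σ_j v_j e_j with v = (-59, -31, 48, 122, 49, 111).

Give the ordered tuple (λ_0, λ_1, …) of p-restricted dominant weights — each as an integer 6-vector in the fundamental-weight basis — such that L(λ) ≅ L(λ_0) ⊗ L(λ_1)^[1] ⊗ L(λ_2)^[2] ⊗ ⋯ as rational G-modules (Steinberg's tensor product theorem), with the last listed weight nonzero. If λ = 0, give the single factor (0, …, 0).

ω-coordinates c = M·v, v = (-59, -31, 48, 122, 49, 111):
  c_1 = (0)·(-59) + (0)·(-31) + 0·48 + 0·122 + 1·49 + 0·111 = 49
  c_2 = (0)·(-59) + (1)·(-31) + 0·48 + (-2)·(122) + (-1)·(49) + 4·111 = 120
  c_3 = (0)·(-59) + (0)·(-31) + 1·48 + 0·122 + (-4)·(49) + 2·111 = 74
  c_4 = (0)·(-59) + (0)·(-31) + 0·48 + (-1)·(122) + 0·49 + 2·111 = 100
  c_5 = (0)·(-59) + (0)·(-31) + 0·48 + 0·122 + (-2)·(49) + 1·111 = 13
  c_6 = (-1)·(-59) + (0)·(-31) + 0·48 + 0·122 + 0·49 + 0·111 = 59
p = 5; digits c_i = Σ_j d_{ij}·5^j, 0 ≤ d_{ij} < 5:
  c_1 = 49 = 4·5^0 + 4·5^1 + 1·5^2
  c_2 = 120 = 0·5^0 + 4·5^1 + 4·5^2
  c_3 = 74 = 4·5^0 + 4·5^1 + 2·5^2
  c_4 = 100 = 0·5^0 + 0·5^1 + 4·5^2
  c_5 = 13 = 3·5^0 + 2·5^1
  c_6 = 59 = 4·5^0 + 1·5^1 + 2·5^2
λ_0 = (4, 0, 4, 0, 3, 4)
λ_1 = (4, 4, 4, 0, 2, 1)
λ_2 = (1, 4, 2, 4, 0, 2)

((4, 0, 4, 0, 3, 4), (4, 4, 4, 0, 2, 1), (1, 4, 2, 4, 0, 2))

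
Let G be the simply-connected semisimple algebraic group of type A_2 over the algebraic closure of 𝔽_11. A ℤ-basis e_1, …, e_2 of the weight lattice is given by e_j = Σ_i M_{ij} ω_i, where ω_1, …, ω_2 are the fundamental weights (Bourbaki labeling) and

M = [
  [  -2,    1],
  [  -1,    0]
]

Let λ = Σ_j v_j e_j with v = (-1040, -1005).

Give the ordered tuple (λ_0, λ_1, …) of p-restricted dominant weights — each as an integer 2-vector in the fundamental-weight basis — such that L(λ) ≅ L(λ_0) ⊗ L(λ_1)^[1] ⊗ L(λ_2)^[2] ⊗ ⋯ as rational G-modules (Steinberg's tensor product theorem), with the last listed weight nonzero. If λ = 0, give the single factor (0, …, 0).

In the fundamental-weight basis, λ has coordinates c = M·v (v = (-1040, -1005)):
  c_1 = (-2)·(-1040) + (1)·(-1005) = 1075
  c_2 = (-1)·(-1040) + (0)·(-1005) = 1040
Expand coordinatewise in base 11:
  c_1 = 1075 = 8·11^0 + 9·11^1 + 8·11^2
  c_2 = 1040 = 6·11^0 + 6·11^1 + 8·11^2
λ_0 = (8, 6)
λ_1 = (9, 6)
λ_2 = (8, 8)

((8, 6), (9, 6), (8, 8))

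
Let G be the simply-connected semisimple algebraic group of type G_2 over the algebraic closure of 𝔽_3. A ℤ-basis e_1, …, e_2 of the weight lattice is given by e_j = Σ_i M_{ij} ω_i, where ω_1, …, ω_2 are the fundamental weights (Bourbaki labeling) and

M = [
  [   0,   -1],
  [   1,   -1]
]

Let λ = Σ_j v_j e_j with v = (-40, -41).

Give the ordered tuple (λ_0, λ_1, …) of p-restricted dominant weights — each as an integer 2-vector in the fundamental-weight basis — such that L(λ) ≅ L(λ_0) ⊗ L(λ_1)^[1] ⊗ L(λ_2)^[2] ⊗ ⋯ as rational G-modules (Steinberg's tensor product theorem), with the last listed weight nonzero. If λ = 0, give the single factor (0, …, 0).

In the fundamental-weight basis, λ has coordinates c = M·v (v = (-40, -41)):
  c_1 = (0)·(-40) + (-1)·(-41) = 41
  c_2 = (1)·(-40) + (-1)·(-41) = 1
p = 3; digits c_i = Σ_j d_{ij}·3^j, 0 ≤ d_{ij} < 3:
  c_1 = 41 = 2·3^0 + 1·3^1 + 1·3^2 + 1·3^3
  c_2 = 1 = 1·3^0
Factor λ_0 = (2, 1)
Factor λ_1 = (1, 0)
Factor λ_2 = (1, 0)
Factor λ_3 = (1, 0)

((2, 1), (1, 0), (1, 0), (1, 0))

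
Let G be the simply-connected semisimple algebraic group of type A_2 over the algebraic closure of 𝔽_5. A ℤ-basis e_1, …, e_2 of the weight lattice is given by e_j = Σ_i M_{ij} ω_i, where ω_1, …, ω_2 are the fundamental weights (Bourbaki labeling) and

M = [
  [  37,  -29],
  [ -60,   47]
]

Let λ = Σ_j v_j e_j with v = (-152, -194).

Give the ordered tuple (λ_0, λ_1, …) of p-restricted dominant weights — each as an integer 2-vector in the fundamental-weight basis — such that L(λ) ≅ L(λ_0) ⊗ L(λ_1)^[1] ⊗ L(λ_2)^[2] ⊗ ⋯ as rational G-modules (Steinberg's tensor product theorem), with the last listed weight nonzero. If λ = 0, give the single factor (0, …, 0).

((2, 2),)

Compute c_i = Σ_j M_{ij} v_j with v = (-152, -194):
  c_1 = (37)·(-152) + (-29)·(-194) = 2
  c_2 = (-60)·(-152) + (47)·(-194) = 2
Writing each c_i in base p = 5:
  c_1 = 2 = 2·5^0
  c_2 = 2 = 2·5^0
Factor λ_0 = (2, 2)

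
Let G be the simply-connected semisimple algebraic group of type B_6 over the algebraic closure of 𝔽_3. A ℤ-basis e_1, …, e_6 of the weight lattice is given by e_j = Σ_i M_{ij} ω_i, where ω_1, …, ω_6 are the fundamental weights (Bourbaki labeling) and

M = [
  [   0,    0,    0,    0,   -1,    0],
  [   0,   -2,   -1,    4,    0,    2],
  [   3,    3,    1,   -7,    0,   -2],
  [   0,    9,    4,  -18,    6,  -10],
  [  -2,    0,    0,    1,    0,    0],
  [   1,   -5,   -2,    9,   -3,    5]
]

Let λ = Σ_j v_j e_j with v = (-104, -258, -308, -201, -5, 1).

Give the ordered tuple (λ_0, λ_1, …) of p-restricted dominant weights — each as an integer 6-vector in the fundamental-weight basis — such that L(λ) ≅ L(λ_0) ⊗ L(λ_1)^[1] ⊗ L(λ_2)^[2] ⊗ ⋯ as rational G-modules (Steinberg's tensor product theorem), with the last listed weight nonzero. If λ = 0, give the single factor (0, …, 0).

((2, 1, 2, 0, 1, 1), (1, 1, 0, 2, 2, 1), (0, 2, 1, 2, 0, 1))

Compute c_i = Σ_j M_{ij} v_j with v = (-104, -258, -308, -201, -5, 1):
  c_1 = 0*-104 + 0*-258 + 0*-308 + 0*-201 + -1*-5 + 0*1 = 5
  c_2 = 0*-104 + -2*-258 + -1*-308 + 4*-201 + 0*-5 + 2*1 = 22
  c_3 = 3*-104 + 3*-258 + 1*-308 + -7*-201 + 0*-5 + -2*1 = 11
  c_4 = 0*-104 + 9*-258 + 4*-308 + -18*-201 + 6*-5 + -10*1 = 24
  c_5 = -2*-104 + 0*-258 + 0*-308 + 1*-201 + 0*-5 + 0*1 = 7
  c_6 = 1*-104 + -5*-258 + -2*-308 + 9*-201 + -3*-5 + 5*1 = 13
Writing each c_i in base p = 3:
  c_1 = 5 = 2·3^0 + 1·3^1
  c_2 = 22 = 1·3^0 + 1·3^1 + 2·3^2
  c_3 = 11 = 2·3^0 + 0·3^1 + 1·3^2
  c_4 = 24 = 0·3^0 + 2·3^1 + 2·3^2
  c_5 = 7 = 1·3^0 + 2·3^1
  c_6 = 13 = 1·3^0 + 1·3^1 + 1·3^2
p-restricted factor λ_0 = (2, 1, 2, 0, 1, 1)
p-restricted factor λ_1 = (1, 1, 0, 2, 2, 1)
p-restricted factor λ_2 = (0, 2, 1, 2, 0, 1)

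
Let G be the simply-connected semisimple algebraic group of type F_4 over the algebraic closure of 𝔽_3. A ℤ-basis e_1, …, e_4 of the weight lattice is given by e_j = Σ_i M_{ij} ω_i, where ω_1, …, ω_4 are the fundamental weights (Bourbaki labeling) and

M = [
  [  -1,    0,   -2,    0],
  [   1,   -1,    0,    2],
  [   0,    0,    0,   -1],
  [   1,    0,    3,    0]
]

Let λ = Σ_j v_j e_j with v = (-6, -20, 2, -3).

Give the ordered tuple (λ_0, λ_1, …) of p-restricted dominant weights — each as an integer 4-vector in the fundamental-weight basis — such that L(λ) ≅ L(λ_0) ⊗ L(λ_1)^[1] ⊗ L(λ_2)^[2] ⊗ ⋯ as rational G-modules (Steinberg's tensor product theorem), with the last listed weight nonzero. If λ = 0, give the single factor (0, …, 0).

Converting to the ω-basis (c_i = row i of M dotted with v = (-6, -20, 2, -3)):
  c_1 = (-1)·(-6) + (0)·(-20) + (-2)·(2) + (0)·(-3) = 2
  c_2 = (1)·(-6) + (-1)·(-20) + 0·2 + (2)·(-3) = 8
  c_3 = (0)·(-6) + (0)·(-20) + 0·2 + (-1)·(-3) = 3
  c_4 = (1)·(-6) + (0)·(-20) + 3·2 + (0)·(-3) = 0
Writing each c_i in base p = 3:
  c_1 = 2 = 2·3^0
  c_2 = 8 = 2·3^0 + 2·3^1
  c_3 = 3 = 0·3^0 + 1·3^1
  c_4 = 0
λ_0 = (2, 2, 0, 0)
λ_1 = (0, 2, 1, 0)

((2, 2, 0, 0), (0, 2, 1, 0))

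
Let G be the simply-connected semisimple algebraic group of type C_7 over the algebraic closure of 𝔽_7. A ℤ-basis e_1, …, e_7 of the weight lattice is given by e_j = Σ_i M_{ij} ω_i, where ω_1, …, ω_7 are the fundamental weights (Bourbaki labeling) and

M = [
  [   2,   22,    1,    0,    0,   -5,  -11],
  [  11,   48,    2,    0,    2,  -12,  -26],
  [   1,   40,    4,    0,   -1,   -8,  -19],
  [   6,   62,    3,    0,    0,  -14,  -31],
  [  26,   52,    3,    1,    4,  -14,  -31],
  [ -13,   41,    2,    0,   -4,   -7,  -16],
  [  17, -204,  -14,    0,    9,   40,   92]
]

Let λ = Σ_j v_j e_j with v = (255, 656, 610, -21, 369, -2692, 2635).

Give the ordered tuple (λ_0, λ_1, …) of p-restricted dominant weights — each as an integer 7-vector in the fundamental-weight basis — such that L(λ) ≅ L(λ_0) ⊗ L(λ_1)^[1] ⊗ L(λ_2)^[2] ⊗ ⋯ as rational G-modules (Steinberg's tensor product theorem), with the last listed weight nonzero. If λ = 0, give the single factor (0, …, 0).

Change of basis e → ω: c = M·v where v = (255, 656, 610, -21, 369, -2692, 2635):
  c_1 = 2*255 + 22*656 + 1*610 + 0*-21 + 0*369 + -5*-2692 + -11*2635 = 27
  c_2 = 11*255 + 48*656 + 2*610 + 0*-21 + 2*369 + -12*-2692 + -26*2635 = 45
  c_3 = 1*255 + 40*656 + 4*610 + 0*-21 + -1*369 + -8*-2692 + -19*2635 = 37
  c_4 = 6*255 + 62*656 + 3*610 + 0*-21 + 0*369 + -14*-2692 + -31*2635 = 35
  c_5 = 26*255 + 52*656 + 3*610 + 1*-21 + 4*369 + -14*-2692 + -31*2635 = 30
  c_6 = -13*255 + 41*656 + 2*610 + 0*-21 + -4*369 + -7*-2692 + -16*2635 = 9
  c_7 = 17*255 + -204*656 + -14*610 + 0*-21 + 9*369 + 40*-2692 + 92*2635 = 32
Expand coordinatewise in base 7:
  c_1 = 27 = 6·7^0 + 3·7^1
  c_2 = 45 = 3·7^0 + 6·7^1
  c_3 = 37 = 2·7^0 + 5·7^1
  c_4 = 35 = 0·7^0 + 5·7^1
  c_5 = 30 = 2·7^0 + 4·7^1
  c_6 = 9 = 2·7^0 + 1·7^1
  c_7 = 32 = 4·7^0 + 4·7^1
p-restricted factor λ_0 = (6, 3, 2, 0, 2, 2, 4)
p-restricted factor λ_1 = (3, 6, 5, 5, 4, 1, 4)

((6, 3, 2, 0, 2, 2, 4), (3, 6, 5, 5, 4, 1, 4))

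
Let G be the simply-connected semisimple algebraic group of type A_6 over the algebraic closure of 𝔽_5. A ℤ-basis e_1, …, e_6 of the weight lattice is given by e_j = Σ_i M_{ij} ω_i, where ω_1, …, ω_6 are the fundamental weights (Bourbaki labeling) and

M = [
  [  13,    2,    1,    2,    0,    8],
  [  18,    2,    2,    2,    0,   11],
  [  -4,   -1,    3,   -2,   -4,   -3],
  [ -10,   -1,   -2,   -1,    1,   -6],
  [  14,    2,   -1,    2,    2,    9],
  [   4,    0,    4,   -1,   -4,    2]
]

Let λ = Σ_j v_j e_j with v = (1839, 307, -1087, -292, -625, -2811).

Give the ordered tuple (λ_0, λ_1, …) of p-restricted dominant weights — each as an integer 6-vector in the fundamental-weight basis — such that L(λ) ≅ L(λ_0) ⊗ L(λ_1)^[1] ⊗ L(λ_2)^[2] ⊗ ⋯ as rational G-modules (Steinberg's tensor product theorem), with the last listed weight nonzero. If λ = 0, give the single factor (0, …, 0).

ω-coordinates c = M·v, v = (1839, 307, -1087, -292, -625, -2811):
  c_1 = (13)·(1839) + (2)·(307) + (1)·(-1087) + (2)·(-292) + (0)·(-625) + (8)·(-2811) = 362
  c_2 = (18)·(1839) + (2)·(307) + (2)·(-1087) + (2)·(-292) + (0)·(-625) + (11)·(-2811) = 37
  c_3 = (-4)·(1839) + (-1)·(307) + (3)·(-1087) + (-2)·(-292) + (-4)·(-625) + (-3)·(-2811) = 593
  c_4 = (-10)·(1839) + (-1)·(307) + (-2)·(-1087) + (-1)·(-292) + (1)·(-625) + (-6)·(-2811) = 10
  c_5 = (14)·(1839) + (2)·(307) + (-1)·(-1087) + (2)·(-292) + (2)·(-625) + (9)·(-2811) = 314
  c_6 = (4)·(1839) + (0)·(307) + (4)·(-1087) + (-1)·(-292) + (-4)·(-625) + (2)·(-2811) = 178
Expand coordinatewise in base 5:
  c_1 = 362 = 2·5^0 + 2·5^1 + 4·5^2 + 2·5^3
  c_2 = 37 = 2·5^0 + 2·5^1 + 1·5^2
  c_3 = 593 = 3·5^0 + 3·5^1 + 3·5^2 + 4·5^3
  c_4 = 10 = 0·5^0 + 2·5^1
  c_5 = 314 = 4·5^0 + 2·5^1 + 2·5^2 + 2·5^3
  c_6 = 178 = 3·5^0 + 0·5^1 + 2·5^2 + 1·5^3
p-restricted factor λ_0 = (2, 2, 3, 0, 4, 3)
p-restricted factor λ_1 = (2, 2, 3, 2, 2, 0)
p-restricted factor λ_2 = (4, 1, 3, 0, 2, 2)
p-restricted factor λ_3 = (2, 0, 4, 0, 2, 1)

((2, 2, 3, 0, 4, 3), (2, 2, 3, 2, 2, 0), (4, 1, 3, 0, 2, 2), (2, 0, 4, 0, 2, 1))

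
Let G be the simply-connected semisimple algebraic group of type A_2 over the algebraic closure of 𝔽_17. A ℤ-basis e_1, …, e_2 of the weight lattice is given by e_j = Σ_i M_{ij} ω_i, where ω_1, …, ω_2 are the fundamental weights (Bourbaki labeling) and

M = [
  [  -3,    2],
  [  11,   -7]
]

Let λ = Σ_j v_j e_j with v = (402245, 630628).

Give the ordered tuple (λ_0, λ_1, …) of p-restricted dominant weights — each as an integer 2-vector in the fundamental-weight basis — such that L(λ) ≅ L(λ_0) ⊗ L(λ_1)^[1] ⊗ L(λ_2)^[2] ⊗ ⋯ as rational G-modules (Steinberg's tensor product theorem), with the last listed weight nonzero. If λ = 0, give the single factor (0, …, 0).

((2, 14), (11, 10), (1, 1), (11, 2))

Converting to the ω-basis (c_i = row i of M dotted with v = (402245, 630628)):
  c_1 = (-3)·(402245) + (2)·(630628) = 54521
  c_2 = (11)·(402245) + (-7)·(630628) = 10299
Base-17 expansion of each c_i:
  c_1 = 54521 = 2·17^0 + 11·17^1 + 1·17^2 + 11·17^3
  c_2 = 10299 = 14·17^0 + 10·17^1 + 1·17^2 + 2·17^3
λ_0 = (2, 14)
λ_1 = (11, 10)
λ_2 = (1, 1)
λ_3 = (11, 2)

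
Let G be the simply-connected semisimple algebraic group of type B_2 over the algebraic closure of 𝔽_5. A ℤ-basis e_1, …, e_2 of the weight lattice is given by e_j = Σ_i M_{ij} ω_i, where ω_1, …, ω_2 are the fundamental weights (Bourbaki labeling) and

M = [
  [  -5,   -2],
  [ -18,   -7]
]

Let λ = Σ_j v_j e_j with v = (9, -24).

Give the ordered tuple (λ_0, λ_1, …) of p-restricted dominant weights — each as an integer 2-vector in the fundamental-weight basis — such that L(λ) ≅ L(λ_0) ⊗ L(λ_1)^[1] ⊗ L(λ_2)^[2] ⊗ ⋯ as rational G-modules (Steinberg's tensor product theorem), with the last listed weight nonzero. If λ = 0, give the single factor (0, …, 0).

Compute c_i = Σ_j M_{ij} v_j with v = (9, -24):
  c_1 = (-5)·(9) + (-2)·(-24) = 3
  c_2 = (-18)·(9) + (-7)·(-24) = 6
Expand coordinatewise in base 5:
  c_1 = 3 = 3·5^0
  c_2 = 6 = 1·5^0 + 1·5^1
Factor λ_0 = (3, 1)
Factor λ_1 = (0, 1)

((3, 1), (0, 1))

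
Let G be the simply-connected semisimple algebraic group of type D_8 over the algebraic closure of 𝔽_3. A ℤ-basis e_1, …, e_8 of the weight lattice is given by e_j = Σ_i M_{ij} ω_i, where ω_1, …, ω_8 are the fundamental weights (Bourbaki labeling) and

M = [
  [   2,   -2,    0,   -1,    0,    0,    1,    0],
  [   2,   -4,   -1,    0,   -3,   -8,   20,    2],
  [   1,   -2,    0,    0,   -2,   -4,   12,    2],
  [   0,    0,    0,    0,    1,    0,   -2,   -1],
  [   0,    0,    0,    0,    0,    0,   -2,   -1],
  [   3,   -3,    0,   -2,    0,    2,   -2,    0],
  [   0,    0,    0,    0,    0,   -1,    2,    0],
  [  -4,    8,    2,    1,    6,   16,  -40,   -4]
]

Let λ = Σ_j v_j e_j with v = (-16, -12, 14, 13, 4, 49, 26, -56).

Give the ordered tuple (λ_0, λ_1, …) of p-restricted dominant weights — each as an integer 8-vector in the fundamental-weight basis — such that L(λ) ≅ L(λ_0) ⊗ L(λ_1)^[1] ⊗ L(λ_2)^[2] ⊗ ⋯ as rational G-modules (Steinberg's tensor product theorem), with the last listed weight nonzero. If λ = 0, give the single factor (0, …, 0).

Change of basis e → ω: c = M·v where v = (-16, -12, 14, 13, 4, 49, 26, -56):
  c_1 = 2*-16 + -2*-12 + 0*14 + -1*13 + 0*4 + 0*49 + 1*26 + 0*-56 = 5
  c_2 = 2*-16 + -4*-12 + -1*14 + 0*13 + -3*4 + -8*49 + 20*26 + 2*-56 = 6
  c_3 = 1*-16 + -2*-12 + 0*14 + 0*13 + -2*4 + -4*49 + 12*26 + 2*-56 = 4
  c_4 = 0*-16 + 0*-12 + 0*14 + 0*13 + 1*4 + 0*49 + -2*26 + -1*-56 = 8
  c_5 = 0*-16 + 0*-12 + 0*14 + 0*13 + 0*4 + 0*49 + -2*26 + -1*-56 = 4
  c_6 = 3*-16 + -3*-12 + 0*14 + -2*13 + 0*4 + 2*49 + -2*26 + 0*-56 = 8
  c_7 = 0*-16 + 0*-12 + 0*14 + 0*13 + 0*4 + -1*49 + 2*26 + 0*-56 = 3
  c_8 = -4*-16 + 8*-12 + 2*14 + 1*13 + 6*4 + 16*49 + -40*26 + -4*-56 = 1
Base-3 expansion of each c_i:
  c_1 = 5 = 2·3^0 + 1·3^1
  c_2 = 6 = 0·3^0 + 2·3^1
  c_3 = 4 = 1·3^0 + 1·3^1
  c_4 = 8 = 2·3^0 + 2·3^1
  c_5 = 4 = 1·3^0 + 1·3^1
  c_6 = 8 = 2·3^0 + 2·3^1
  c_7 = 3 = 0·3^0 + 1·3^1
  c_8 = 1 = 1·3^0
λ_0 = (2, 0, 1, 2, 1, 2, 0, 1)
λ_1 = (1, 2, 1, 2, 1, 2, 1, 0)

((2, 0, 1, 2, 1, 2, 0, 1), (1, 2, 1, 2, 1, 2, 1, 0))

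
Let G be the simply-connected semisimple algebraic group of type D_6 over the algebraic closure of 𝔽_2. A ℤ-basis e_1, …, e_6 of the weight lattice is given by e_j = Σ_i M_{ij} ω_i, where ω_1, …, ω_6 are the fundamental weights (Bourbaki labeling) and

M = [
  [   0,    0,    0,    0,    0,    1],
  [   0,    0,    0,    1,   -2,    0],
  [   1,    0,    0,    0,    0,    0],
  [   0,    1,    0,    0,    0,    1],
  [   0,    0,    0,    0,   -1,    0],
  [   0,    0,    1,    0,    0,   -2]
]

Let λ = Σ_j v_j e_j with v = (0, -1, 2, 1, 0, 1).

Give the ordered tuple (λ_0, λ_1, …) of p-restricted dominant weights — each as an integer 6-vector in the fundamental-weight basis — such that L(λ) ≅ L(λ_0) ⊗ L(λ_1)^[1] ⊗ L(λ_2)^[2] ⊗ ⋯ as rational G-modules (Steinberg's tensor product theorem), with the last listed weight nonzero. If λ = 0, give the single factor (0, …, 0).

((1, 1, 0, 0, 0, 0),)

Change of basis e → ω: c = M·v where v = (0, -1, 2, 1, 0, 1):
  c_1 = 0·0 + (0)·(-1) + 0·2 + 0·1 + 0·0 + 1·1 = 1
  c_2 = 0·0 + (0)·(-1) + 0·2 + 1·1 + (-2)·(0) + 0·1 = 1
  c_3 = 1·0 + (0)·(-1) + 0·2 + 0·1 + 0·0 + 0·1 = 0
  c_4 = 0·0 + (1)·(-1) + 0·2 + 0·1 + 0·0 + 1·1 = 0
  c_5 = 0·0 + (0)·(-1) + 0·2 + 0·1 + (-1)·(0) + 0·1 = 0
  c_6 = 0·0 + (0)·(-1) + 1·2 + 0·1 + 0·0 + (-2)·(1) = 0
Base-2 expansion of each c_i:
  c_1 = 1 = 1·2^0
  c_2 = 1 = 1·2^0
  c_3 = 0
  c_4 = 0
  c_5 = 0
  c_6 = 0
λ_0 = (1, 1, 0, 0, 0, 0)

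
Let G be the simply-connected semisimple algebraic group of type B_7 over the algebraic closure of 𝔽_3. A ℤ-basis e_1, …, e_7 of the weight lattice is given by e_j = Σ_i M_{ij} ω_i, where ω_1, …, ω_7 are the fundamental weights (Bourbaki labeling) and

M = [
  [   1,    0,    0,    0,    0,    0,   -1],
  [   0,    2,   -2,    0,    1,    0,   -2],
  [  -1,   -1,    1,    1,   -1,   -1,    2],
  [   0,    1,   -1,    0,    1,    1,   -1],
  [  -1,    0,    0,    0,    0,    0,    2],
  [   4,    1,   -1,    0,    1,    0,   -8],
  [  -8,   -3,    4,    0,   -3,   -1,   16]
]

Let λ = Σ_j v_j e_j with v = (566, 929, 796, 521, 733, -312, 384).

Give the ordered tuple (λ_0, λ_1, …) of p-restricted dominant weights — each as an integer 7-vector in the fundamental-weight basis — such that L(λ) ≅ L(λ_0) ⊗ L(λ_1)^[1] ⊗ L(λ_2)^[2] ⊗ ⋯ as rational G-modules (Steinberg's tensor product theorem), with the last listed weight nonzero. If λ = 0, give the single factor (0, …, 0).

((2, 0, 1, 2, 1, 1, 0), (0, 2, 2, 2, 1, 1, 0), (2, 1, 0, 0, 1, 0, 2), (0, 2, 0, 0, 1, 2, 1), (2, 2, 2, 2, 2, 0, 1))

Converting to the ω-basis (c_i = row i of M dotted with v = (566, 929, 796, 521, 733, -312, 384)):
  c_1 = (1)·(566) + (0)·(929) + (0)·(796) + (0)·(521) + (0)·(733) + (0)·(-312) + (-1)·(384) = 182
  c_2 = (0)·(566) + (2)·(929) + (-2)·(796) + (0)·(521) + (1)·(733) + (0)·(-312) + (-2)·(384) = 231
  c_3 = (-1)·(566) + (-1)·(929) + (1)·(796) + (1)·(521) + (-1)·(733) + (-1)·(-312) + (2)·(384) = 169
  c_4 = (0)·(566) + (1)·(929) + (-1)·(796) + (0)·(521) + (1)·(733) + (1)·(-312) + (-1)·(384) = 170
  c_5 = (-1)·(566) + (0)·(929) + (0)·(796) + (0)·(521) + (0)·(733) + (0)·(-312) + (2)·(384) = 202
  c_6 = (4)·(566) + (1)·(929) + (-1)·(796) + (0)·(521) + (1)·(733) + (0)·(-312) + (-8)·(384) = 58
  c_7 = (-8)·(566) + (-3)·(929) + (4)·(796) + (0)·(521) + (-3)·(733) + (-1)·(-312) + (16)·(384) = 126
Writing each c_i in base p = 3:
  c_1 = 182 = 2·3^0 + 0·3^1 + 2·3^2 + 0·3^3 + 2·3^4
  c_2 = 231 = 0·3^0 + 2·3^1 + 1·3^2 + 2·3^3 + 2·3^4
  c_3 = 169 = 1·3^0 + 2·3^1 + 0·3^2 + 0·3^3 + 2·3^4
  c_4 = 170 = 2·3^0 + 2·3^1 + 0·3^2 + 0·3^3 + 2·3^4
  c_5 = 202 = 1·3^0 + 1·3^1 + 1·3^2 + 1·3^3 + 2·3^4
  c_6 = 58 = 1·3^0 + 1·3^1 + 0·3^2 + 2·3^3
  c_7 = 126 = 0·3^0 + 0·3^1 + 2·3^2 + 1·3^3 + 1·3^4
λ_0 = (2, 0, 1, 2, 1, 1, 0)
λ_1 = (0, 2, 2, 2, 1, 1, 0)
λ_2 = (2, 1, 0, 0, 1, 0, 2)
λ_3 = (0, 2, 0, 0, 1, 2, 1)
λ_4 = (2, 2, 2, 2, 2, 0, 1)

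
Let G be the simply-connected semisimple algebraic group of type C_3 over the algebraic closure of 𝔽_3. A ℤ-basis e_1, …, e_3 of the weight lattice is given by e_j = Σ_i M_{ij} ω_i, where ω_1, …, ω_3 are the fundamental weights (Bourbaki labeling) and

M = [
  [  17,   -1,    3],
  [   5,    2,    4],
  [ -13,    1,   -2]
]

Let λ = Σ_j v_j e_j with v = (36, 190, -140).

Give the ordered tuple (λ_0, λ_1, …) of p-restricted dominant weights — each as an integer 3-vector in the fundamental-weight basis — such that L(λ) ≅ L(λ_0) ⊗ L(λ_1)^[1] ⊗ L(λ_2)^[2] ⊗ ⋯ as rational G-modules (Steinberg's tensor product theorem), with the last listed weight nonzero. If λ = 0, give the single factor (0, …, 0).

((2, 0, 2),)

Compute c_i = Σ_j M_{ij} v_j with v = (36, 190, -140):
  c_1 = 17*36 + -1*190 + 3*-140 = 2
  c_2 = 5*36 + 2*190 + 4*-140 = 0
  c_3 = -13*36 + 1*190 + -2*-140 = 2
Base-3 expansion of each c_i:
  c_1 = 2 = 2·3^0
  c_2 = 0
  c_3 = 2 = 2·3^0
λ_0 = (2, 0, 2)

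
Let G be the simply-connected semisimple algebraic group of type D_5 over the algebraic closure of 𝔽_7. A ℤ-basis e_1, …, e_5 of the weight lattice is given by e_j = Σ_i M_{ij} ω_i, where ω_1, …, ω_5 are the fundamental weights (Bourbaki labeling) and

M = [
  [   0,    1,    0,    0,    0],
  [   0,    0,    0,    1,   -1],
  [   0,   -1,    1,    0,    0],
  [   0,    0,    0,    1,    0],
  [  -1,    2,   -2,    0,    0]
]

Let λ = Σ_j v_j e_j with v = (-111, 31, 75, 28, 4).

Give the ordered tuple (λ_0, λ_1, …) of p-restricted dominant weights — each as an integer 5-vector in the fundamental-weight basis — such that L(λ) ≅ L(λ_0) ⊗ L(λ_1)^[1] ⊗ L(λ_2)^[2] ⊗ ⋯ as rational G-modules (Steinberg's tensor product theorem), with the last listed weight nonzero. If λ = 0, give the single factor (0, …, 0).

((3, 3, 2, 0, 2), (4, 3, 6, 4, 3))

In the fundamental-weight basis, λ has coordinates c = M·v (v = (-111, 31, 75, 28, 4)):
  c_1 = (0)·(-111) + 1·31 + 0·75 + 0·28 + 0·4 = 31
  c_2 = (0)·(-111) + 0·31 + 0·75 + 1·28 + (-1)·(4) = 24
  c_3 = (0)·(-111) + (-1)·(31) + 1·75 + 0·28 + 0·4 = 44
  c_4 = (0)·(-111) + 0·31 + 0·75 + 1·28 + 0·4 = 28
  c_5 = (-1)·(-111) + 2·31 + (-2)·(75) + 0·28 + 0·4 = 23
Expand coordinatewise in base 7:
  c_1 = 31 = 3·7^0 + 4·7^1
  c_2 = 24 = 3·7^0 + 3·7^1
  c_3 = 44 = 2·7^0 + 6·7^1
  c_4 = 28 = 0·7^0 + 4·7^1
  c_5 = 23 = 2·7^0 + 3·7^1
Factor λ_0 = (3, 3, 2, 0, 2)
Factor λ_1 = (4, 3, 6, 4, 3)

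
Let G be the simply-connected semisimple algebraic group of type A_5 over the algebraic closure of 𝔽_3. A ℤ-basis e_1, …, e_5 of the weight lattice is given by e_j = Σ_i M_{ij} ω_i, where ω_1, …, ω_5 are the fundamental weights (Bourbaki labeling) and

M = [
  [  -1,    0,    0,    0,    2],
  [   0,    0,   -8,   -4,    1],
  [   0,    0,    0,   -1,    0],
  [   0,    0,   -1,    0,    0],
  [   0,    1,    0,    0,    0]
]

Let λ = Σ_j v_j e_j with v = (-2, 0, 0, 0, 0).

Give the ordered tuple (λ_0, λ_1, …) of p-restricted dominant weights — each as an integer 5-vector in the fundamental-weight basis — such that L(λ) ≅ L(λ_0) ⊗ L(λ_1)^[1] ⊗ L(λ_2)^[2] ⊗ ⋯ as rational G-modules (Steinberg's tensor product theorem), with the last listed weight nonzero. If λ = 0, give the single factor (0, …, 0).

Change of basis e → ω: c = M·v where v = (-2, 0, 0, 0, 0):
  c_1 = (-1)·(-2) + 0·0 + 0·0 + 0·0 + 2·0 = 2
  c_2 = (0)·(-2) + 0·0 + (-8)·(0) + (-4)·(0) + 1·0 = 0
  c_3 = (0)·(-2) + 0·0 + 0·0 + (-1)·(0) + 0·0 = 0
  c_4 = (0)·(-2) + 0·0 + (-1)·(0) + 0·0 + 0·0 = 0
  c_5 = (0)·(-2) + 1·0 + 0·0 + 0·0 + 0·0 = 0
p = 3; digits c_i = Σ_j d_{ij}·3^j, 0 ≤ d_{ij} < 3:
  c_1 = 2 = 2·3^0
  c_2 = 0
  c_3 = 0
  c_4 = 0
  c_5 = 0
λ_0 = (2, 0, 0, 0, 0)

((2, 0, 0, 0, 0),)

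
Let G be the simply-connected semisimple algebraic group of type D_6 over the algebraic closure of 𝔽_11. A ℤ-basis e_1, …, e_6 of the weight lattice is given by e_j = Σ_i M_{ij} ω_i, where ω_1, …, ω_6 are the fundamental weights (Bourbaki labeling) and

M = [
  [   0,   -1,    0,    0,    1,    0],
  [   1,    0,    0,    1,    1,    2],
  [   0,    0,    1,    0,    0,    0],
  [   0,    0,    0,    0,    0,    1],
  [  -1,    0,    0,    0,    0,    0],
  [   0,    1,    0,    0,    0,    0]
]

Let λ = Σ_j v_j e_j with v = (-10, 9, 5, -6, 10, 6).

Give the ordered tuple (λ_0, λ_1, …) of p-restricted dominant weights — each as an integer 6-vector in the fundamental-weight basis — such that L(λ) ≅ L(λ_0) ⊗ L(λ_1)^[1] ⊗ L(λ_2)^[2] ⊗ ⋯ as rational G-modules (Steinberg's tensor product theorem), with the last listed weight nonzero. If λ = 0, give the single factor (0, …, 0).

ω-coordinates c = M·v, v = (-10, 9, 5, -6, 10, 6):
  c_1 = (0)·(-10) + (-1)·(9) + (0)·(5) + (0)·(-6) + (1)·(10) + (0)·(6) = 1
  c_2 = (1)·(-10) + (0)·(9) + (0)·(5) + (1)·(-6) + (1)·(10) + (2)·(6) = 6
  c_3 = (0)·(-10) + (0)·(9) + (1)·(5) + (0)·(-6) + (0)·(10) + (0)·(6) = 5
  c_4 = (0)·(-10) + (0)·(9) + (0)·(5) + (0)·(-6) + (0)·(10) + (1)·(6) = 6
  c_5 = (-1)·(-10) + (0)·(9) + (0)·(5) + (0)·(-6) + (0)·(10) + (0)·(6) = 10
  c_6 = (0)·(-10) + (1)·(9) + (0)·(5) + (0)·(-6) + (0)·(10) + (0)·(6) = 9
Expand coordinatewise in base 11:
  c_1 = 1 = 1·11^0
  c_2 = 6 = 6·11^0
  c_3 = 5 = 5·11^0
  c_4 = 6 = 6·11^0
  c_5 = 10 = 10·11^0
  c_6 = 9 = 9·11^0
λ_0 = (1, 6, 5, 6, 10, 9)

((1, 6, 5, 6, 10, 9),)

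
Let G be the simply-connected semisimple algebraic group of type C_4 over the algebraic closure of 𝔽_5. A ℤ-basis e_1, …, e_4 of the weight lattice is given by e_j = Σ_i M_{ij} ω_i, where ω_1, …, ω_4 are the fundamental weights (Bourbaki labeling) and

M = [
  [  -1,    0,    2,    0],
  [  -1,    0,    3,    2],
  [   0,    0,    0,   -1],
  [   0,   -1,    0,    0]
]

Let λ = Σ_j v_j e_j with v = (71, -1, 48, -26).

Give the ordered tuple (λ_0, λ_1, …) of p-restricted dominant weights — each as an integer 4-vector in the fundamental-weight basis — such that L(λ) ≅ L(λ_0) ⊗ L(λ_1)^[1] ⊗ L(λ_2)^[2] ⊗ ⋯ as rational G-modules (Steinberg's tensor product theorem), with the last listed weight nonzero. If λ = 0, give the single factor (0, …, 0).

((0, 1, 1, 1), (0, 4, 0, 0), (1, 0, 1, 0))

Change of basis e → ω: c = M·v where v = (71, -1, 48, -26):
  c_1 = (-1)·(71) + (0)·(-1) + 2·48 + (0)·(-26) = 25
  c_2 = (-1)·(71) + (0)·(-1) + 3·48 + (2)·(-26) = 21
  c_3 = 0·71 + (0)·(-1) + 0·48 + (-1)·(-26) = 26
  c_4 = 0·71 + (-1)·(-1) + 0·48 + (0)·(-26) = 1
Expand coordinatewise in base 5:
  c_1 = 25 = 0·5^0 + 0·5^1 + 1·5^2
  c_2 = 21 = 1·5^0 + 4·5^1
  c_3 = 26 = 1·5^0 + 0·5^1 + 1·5^2
  c_4 = 1 = 1·5^0
λ_0 = (0, 1, 1, 1)
λ_1 = (0, 4, 0, 0)
λ_2 = (1, 0, 1, 0)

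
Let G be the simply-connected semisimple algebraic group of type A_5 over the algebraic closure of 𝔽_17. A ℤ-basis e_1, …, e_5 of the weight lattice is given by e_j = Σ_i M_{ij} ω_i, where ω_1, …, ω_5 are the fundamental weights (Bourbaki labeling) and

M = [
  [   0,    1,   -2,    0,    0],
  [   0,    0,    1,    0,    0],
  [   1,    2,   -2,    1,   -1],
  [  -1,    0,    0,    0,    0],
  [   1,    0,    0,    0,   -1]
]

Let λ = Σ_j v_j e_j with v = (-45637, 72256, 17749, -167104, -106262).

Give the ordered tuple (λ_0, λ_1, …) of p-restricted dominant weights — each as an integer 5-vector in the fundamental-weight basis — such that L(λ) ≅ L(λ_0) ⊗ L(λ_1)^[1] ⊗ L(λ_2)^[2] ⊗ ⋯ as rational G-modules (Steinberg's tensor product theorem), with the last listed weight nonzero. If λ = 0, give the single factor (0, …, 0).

((4, 1, 2, 9, 3), (3, 7, 13, 15, 13), (8, 10, 8, 4, 5), (7, 3, 0, 9, 12))

Converting to the ω-basis (c_i = row i of M dotted with v = (-45637, 72256, 17749, -167104, -106262)):
  c_1 = (0)·(-45637) + 1·72256 + (-2)·(17749) + (0)·(-167104) + (0)·(-106262) = 36758
  c_2 = (0)·(-45637) + 0·72256 + 1·17749 + (0)·(-167104) + (0)·(-106262) = 17749
  c_3 = (1)·(-45637) + 2·72256 + (-2)·(17749) + (1)·(-167104) + (-1)·(-106262) = 2535
  c_4 = (-1)·(-45637) + 0·72256 + 0·17749 + (0)·(-167104) + (0)·(-106262) = 45637
  c_5 = (1)·(-45637) + 0·72256 + 0·17749 + (0)·(-167104) + (-1)·(-106262) = 60625
Base-17 expansion of each c_i:
  c_1 = 36758 = 4·17^0 + 3·17^1 + 8·17^2 + 7·17^3
  c_2 = 17749 = 1·17^0 + 7·17^1 + 10·17^2 + 3·17^3
  c_3 = 2535 = 2·17^0 + 13·17^1 + 8·17^2
  c_4 = 45637 = 9·17^0 + 15·17^1 + 4·17^2 + 9·17^3
  c_5 = 60625 = 3·17^0 + 13·17^1 + 5·17^2 + 12·17^3
λ_0 = (4, 1, 2, 9, 3)
λ_1 = (3, 7, 13, 15, 13)
λ_2 = (8, 10, 8, 4, 5)
λ_3 = (7, 3, 0, 9, 12)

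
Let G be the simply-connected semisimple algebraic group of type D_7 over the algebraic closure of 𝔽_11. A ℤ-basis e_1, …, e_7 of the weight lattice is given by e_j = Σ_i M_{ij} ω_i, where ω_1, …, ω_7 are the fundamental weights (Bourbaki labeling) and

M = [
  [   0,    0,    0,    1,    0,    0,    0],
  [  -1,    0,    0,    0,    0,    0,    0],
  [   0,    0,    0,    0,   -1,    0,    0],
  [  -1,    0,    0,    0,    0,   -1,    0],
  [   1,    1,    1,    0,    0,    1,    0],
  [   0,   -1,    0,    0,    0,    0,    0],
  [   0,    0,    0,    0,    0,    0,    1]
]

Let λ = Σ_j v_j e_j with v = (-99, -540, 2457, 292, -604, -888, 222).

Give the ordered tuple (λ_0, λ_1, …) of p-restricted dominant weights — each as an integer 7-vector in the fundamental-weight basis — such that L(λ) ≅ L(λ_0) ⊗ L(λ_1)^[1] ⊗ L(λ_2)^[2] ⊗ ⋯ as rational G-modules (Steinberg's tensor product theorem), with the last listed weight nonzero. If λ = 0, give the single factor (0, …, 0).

ω-coordinates c = M·v, v = (-99, -540, 2457, 292, -604, -888, 222):
  c_1 = 0*-99 + 0*-540 + 0*2457 + 1*292 + 0*-604 + 0*-888 + 0*222 = 292
  c_2 = -1*-99 + 0*-540 + 0*2457 + 0*292 + 0*-604 + 0*-888 + 0*222 = 99
  c_3 = 0*-99 + 0*-540 + 0*2457 + 0*292 + -1*-604 + 0*-888 + 0*222 = 604
  c_4 = -1*-99 + 0*-540 + 0*2457 + 0*292 + 0*-604 + -1*-888 + 0*222 = 987
  c_5 = 1*-99 + 1*-540 + 1*2457 + 0*292 + 0*-604 + 1*-888 + 0*222 = 930
  c_6 = 0*-99 + -1*-540 + 0*2457 + 0*292 + 0*-604 + 0*-888 + 0*222 = 540
  c_7 = 0*-99 + 0*-540 + 0*2457 + 0*292 + 0*-604 + 0*-888 + 1*222 = 222
p = 11; digits c_i = Σ_j d_{ij}·11^j, 0 ≤ d_{ij} < 11:
  c_1 = 292 = 6·11^0 + 4·11^1 + 2·11^2
  c_2 = 99 = 0·11^0 + 9·11^1
  c_3 = 604 = 10·11^0 + 10·11^1 + 4·11^2
  c_4 = 987 = 8·11^0 + 1·11^1 + 8·11^2
  c_5 = 930 = 6·11^0 + 7·11^1 + 7·11^2
  c_6 = 540 = 1·11^0 + 5·11^1 + 4·11^2
  c_7 = 222 = 2·11^0 + 9·11^1 + 1·11^2
λ_0 = (6, 0, 10, 8, 6, 1, 2)
λ_1 = (4, 9, 10, 1, 7, 5, 9)
λ_2 = (2, 0, 4, 8, 7, 4, 1)

((6, 0, 10, 8, 6, 1, 2), (4, 9, 10, 1, 7, 5, 9), (2, 0, 4, 8, 7, 4, 1))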